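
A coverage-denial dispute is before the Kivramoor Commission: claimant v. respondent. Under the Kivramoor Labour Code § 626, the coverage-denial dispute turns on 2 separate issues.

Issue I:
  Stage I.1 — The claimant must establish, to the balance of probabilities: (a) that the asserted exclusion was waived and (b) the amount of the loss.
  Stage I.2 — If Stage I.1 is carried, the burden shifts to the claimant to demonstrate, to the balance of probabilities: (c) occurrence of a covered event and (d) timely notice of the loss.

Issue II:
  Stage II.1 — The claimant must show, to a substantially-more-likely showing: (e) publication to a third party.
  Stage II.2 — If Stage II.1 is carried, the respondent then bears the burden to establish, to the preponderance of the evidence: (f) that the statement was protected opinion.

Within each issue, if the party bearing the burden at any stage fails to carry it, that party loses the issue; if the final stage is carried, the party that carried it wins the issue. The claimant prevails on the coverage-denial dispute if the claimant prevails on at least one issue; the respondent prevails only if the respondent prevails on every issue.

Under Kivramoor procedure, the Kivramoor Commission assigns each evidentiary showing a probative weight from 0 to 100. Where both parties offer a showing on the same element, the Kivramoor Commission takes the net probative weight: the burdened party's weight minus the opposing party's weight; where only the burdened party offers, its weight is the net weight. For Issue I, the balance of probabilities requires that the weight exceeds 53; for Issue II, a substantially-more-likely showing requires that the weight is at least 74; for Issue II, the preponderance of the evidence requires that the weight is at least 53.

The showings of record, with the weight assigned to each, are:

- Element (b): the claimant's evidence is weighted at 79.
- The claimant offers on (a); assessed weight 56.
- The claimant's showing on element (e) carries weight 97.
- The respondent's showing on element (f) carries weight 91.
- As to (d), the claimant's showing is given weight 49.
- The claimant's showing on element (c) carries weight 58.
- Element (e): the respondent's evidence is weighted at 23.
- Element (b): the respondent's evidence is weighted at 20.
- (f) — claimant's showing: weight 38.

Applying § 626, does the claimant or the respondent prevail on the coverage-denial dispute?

respondent

— Issue I —
Stage I.1 (claimant, the balance of probabilities, weight exceeds 53): (a) 56 > 53 — meets; (b) net 79−20=59 > 53 — meets.
  All elements met. The claimant retains the burden for Stage I.2.
Stage I.2 (claimant, the balance of probabilities, weight exceeds 53): (c) 58 > 53 — meets; (d) 49 ≤ 53 — fails.
  Stage I.2 not carried; the claimant fails its burden.
The respondent prevails on this issue.
— Issue II —
Stage II.1 (claimant, a substantially-more-likely showing, weight is at least 74): (e) net 97−23=74 ≥ 74 — meets.
  The claimant carries Stage II.1; the respondent now bears the burden.
Stage II.2 (respondent, the preponderance of the evidence, weight is at least 53): (f) net 91−38=53 ≥ 53 — meets.
  Stage II.2 carried; the final stage is satisfied.
Every stage carried; the respondent prevails on this issue.
Per-issue: Issue I → respondent; Issue II → respondent. The claimant must prevail on at least one issue; overall, the respondent prevails.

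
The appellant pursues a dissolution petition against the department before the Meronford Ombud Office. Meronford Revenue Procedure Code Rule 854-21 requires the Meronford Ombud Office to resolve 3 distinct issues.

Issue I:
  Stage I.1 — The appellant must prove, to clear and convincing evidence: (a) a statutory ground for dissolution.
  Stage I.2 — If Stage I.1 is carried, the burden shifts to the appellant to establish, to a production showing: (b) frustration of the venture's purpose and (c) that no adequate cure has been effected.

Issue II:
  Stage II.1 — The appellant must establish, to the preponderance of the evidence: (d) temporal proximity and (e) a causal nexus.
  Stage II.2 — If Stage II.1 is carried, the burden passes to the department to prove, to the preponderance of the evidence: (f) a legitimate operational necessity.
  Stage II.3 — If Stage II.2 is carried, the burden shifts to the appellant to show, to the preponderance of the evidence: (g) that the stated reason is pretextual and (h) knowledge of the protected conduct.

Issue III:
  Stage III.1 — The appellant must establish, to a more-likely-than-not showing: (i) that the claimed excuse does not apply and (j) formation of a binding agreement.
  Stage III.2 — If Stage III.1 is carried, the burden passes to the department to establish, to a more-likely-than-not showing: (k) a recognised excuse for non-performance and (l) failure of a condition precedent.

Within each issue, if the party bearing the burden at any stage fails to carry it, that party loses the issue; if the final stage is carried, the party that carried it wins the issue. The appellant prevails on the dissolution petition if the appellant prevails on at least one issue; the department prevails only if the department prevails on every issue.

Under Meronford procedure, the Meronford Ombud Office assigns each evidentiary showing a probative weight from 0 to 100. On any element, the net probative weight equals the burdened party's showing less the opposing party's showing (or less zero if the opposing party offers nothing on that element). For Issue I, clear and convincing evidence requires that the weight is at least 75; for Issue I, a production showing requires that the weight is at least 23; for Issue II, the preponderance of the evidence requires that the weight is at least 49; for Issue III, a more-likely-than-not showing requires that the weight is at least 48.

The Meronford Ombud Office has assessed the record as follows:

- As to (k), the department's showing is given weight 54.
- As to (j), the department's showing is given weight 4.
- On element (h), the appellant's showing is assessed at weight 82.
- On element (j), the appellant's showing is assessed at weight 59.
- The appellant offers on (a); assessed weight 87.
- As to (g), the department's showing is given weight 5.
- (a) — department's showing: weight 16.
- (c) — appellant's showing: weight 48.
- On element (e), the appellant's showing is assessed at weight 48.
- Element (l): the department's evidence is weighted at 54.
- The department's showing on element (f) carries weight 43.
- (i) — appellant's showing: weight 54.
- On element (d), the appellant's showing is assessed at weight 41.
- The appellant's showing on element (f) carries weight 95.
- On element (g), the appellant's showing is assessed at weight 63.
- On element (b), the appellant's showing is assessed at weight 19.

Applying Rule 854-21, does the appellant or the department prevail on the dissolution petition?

department

— Issue I —
Stage I.1 (appellant, clear and convincing evidence, weight is at least 75): (a) net 87−16=71 < 75 — fails.
  Not every element is met, so the appellant fails to carry Stage I.1.
The analysis ends at Stage I.1; the department prevails on this issue.
— Issue II —
Stage II.1 — burden on appellant; standard: the preponderance of the evidence (weight is at least 49).
    (d): 41 < 49 [not met]
    (e): 48 < 49 [not met]
  Stage II.1 not carried; the appellant fails its burden.
So the department prevails on this issue.
— Issue III —
Stage III.1 — burden on appellant; standard: a more-likely-than-not showing (weight is at least 48).
    (i): 54 ≥ 48 [met]
    (j): 59 − 4 = 55 ≥ 48 [met]
  The appellant carries Stage III.1; the department now bears the burden.
Stage III.2 — burden on department; standard: a more-likely-than-not showing (weight is at least 48).
    (k): 54 ≥ 48 [met]
    (l): 54 ≥ 48 [met]
  All elements met at the final stage.
With every stage satisfied, the department prevails on this issue.
Per-issue: Issue I → department; Issue II → department; Issue III → department. The appellant must prevail on at least one issue; overall, the department prevails.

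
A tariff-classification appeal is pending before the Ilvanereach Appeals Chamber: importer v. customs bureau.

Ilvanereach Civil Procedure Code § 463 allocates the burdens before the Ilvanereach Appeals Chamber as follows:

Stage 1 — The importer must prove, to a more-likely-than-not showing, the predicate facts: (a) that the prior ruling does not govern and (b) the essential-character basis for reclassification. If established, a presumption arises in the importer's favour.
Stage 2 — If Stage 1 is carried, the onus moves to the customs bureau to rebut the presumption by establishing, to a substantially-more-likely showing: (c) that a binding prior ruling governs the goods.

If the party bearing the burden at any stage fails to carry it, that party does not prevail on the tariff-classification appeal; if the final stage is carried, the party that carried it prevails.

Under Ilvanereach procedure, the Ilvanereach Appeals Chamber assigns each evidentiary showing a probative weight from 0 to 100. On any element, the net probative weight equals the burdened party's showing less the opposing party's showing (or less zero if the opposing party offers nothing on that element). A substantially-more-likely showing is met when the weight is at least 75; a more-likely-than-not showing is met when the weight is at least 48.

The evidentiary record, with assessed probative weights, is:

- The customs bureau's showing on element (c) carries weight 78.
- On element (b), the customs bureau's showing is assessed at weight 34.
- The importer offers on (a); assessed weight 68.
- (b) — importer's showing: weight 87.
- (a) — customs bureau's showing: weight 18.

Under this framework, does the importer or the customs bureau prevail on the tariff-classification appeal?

Stage 1 — burden on importer; standard: a more-likely-than-not showing (weight is at least 48).
    (a): 68 − 18 = 50 ≥ 48 [met]
    (b): 87 − 34 = 53 ≥ 48 [met]
  Stage 1 carried; the burden shifts to the customs bureau.
Stage 2 — burden on customs bureau; standard: a substantially-more-likely showing (weight is at least 75).
    (c): 78 ≥ 75 [met]
  Stage 2 carried; the final stage is satisfied.
With every stage satisfied, the customs bureau prevails.

customs bureau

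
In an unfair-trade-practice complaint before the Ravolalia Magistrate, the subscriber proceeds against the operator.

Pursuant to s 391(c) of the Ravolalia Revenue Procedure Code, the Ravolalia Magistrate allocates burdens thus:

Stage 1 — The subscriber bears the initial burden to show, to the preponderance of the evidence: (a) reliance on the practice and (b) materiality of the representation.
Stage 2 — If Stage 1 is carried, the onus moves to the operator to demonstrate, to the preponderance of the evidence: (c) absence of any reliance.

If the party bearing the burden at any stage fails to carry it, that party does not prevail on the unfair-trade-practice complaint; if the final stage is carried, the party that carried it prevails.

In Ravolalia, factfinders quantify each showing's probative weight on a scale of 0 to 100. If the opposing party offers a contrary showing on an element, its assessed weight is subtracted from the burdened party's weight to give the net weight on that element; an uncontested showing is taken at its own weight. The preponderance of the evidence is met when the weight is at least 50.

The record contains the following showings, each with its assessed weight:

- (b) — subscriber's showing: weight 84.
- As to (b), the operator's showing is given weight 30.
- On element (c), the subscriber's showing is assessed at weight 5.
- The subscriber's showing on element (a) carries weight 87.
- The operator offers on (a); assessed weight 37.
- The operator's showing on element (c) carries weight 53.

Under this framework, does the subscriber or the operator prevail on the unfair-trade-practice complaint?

Stage 1 (subscriber, the preponderance of the evidence, weight is at least 50): (a) net 87−37=50 ≥ 50 — meets; (b) net 84−30=54 ≥ 50 — meets.
  All elements met. The burden passes to the operator.
Stage 2 (operator, the preponderance of the evidence, weight is at least 50): (c) net 53−5=48 < 50 — fails.
  Not every element is met, so the operator fails to carry Stage 2.
The analysis ends at Stage 2; the subscriber prevails.

subscriber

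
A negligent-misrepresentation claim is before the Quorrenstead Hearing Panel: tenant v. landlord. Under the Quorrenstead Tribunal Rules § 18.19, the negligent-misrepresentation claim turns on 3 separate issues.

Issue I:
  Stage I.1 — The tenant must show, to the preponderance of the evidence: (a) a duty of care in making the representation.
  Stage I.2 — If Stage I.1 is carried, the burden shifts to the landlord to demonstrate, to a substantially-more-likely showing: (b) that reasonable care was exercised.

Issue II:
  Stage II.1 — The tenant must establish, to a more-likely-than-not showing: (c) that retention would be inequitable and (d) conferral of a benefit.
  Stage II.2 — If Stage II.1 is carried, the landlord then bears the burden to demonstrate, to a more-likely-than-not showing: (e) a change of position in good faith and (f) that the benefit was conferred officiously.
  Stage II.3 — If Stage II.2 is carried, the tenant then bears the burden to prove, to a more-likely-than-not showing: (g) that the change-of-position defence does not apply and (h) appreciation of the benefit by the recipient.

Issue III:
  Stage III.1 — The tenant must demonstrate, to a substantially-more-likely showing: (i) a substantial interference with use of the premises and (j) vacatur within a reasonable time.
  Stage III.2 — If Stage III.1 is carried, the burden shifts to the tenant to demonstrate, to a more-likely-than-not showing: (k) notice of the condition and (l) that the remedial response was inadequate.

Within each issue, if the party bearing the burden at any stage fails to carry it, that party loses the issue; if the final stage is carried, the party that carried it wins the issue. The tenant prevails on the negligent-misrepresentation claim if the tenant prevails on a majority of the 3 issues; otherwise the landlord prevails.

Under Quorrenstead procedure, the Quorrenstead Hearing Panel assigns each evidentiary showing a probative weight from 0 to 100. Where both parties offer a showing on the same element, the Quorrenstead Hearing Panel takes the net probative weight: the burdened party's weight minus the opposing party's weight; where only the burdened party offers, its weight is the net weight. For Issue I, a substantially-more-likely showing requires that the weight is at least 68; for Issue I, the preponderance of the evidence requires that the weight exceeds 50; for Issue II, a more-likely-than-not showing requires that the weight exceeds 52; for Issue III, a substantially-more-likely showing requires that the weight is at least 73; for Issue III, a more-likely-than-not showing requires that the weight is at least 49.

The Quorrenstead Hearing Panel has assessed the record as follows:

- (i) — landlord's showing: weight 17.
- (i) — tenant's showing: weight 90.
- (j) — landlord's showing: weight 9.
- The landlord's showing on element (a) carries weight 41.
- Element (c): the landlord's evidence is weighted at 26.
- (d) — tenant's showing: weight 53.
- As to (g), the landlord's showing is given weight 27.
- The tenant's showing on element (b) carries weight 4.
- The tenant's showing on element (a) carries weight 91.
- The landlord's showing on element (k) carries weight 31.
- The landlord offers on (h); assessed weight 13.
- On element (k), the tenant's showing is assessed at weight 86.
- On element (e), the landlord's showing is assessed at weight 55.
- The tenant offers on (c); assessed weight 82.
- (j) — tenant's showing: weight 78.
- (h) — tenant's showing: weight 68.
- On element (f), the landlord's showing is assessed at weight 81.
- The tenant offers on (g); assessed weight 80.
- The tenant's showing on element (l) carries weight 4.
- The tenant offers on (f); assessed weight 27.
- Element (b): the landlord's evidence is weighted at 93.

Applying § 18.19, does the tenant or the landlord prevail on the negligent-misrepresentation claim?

landlord

— Issue I —
Stage I.1 — burden on tenant; standard: the preponderance of the evidence (weight exceeds 50).
    (a): 91 − 41 = 50 ≤ 50 [not met]
  Stage I.1 not carried; the tenant fails its burden.
The analysis ends at Stage I.1; the landlord prevails on this issue.
— Issue II —
Stage II.1 — burden on tenant; standard: a more-likely-than-not showing (weight exceeds 52).
    (c): 82 − 26 = 56 > 52 [met]
    (d): 53 > 52 [met]
  Stage II.1 is satisfied; the onus moves to the landlord.
Stage II.2 — burden on landlord; standard: a more-likely-than-not showing (weight exceeds 52).
    (e): 55 > 52 [met]
    (f): 81 − 27 = 54 > 52 [met]
  All elements met. The burden passes to the tenant.
Stage II.3 — burden on tenant; standard: a more-likely-than-not showing (weight exceeds 52).
    (g): 80 − 27 = 53 > 52 [met]
    (h): 68 − 13 = 55 > 52 [met]
  All elements met at the final stage.
With every stage satisfied, the tenant prevails on this issue.
— Issue III —
Stage III.1 (tenant, a substantially-more-likely showing, weight is at least 73): (i) net 90−17=73 ≥ 73 — meets; (j) net 78−9=69 < 73 — fails.
  The tenant does not carry Stage III.1.
So the landlord prevails on this issue.
Per-issue: Issue I → landlord; Issue II → tenant; Issue III → landlord. The tenant must prevail on a majority of issues; overall, the landlord prevails.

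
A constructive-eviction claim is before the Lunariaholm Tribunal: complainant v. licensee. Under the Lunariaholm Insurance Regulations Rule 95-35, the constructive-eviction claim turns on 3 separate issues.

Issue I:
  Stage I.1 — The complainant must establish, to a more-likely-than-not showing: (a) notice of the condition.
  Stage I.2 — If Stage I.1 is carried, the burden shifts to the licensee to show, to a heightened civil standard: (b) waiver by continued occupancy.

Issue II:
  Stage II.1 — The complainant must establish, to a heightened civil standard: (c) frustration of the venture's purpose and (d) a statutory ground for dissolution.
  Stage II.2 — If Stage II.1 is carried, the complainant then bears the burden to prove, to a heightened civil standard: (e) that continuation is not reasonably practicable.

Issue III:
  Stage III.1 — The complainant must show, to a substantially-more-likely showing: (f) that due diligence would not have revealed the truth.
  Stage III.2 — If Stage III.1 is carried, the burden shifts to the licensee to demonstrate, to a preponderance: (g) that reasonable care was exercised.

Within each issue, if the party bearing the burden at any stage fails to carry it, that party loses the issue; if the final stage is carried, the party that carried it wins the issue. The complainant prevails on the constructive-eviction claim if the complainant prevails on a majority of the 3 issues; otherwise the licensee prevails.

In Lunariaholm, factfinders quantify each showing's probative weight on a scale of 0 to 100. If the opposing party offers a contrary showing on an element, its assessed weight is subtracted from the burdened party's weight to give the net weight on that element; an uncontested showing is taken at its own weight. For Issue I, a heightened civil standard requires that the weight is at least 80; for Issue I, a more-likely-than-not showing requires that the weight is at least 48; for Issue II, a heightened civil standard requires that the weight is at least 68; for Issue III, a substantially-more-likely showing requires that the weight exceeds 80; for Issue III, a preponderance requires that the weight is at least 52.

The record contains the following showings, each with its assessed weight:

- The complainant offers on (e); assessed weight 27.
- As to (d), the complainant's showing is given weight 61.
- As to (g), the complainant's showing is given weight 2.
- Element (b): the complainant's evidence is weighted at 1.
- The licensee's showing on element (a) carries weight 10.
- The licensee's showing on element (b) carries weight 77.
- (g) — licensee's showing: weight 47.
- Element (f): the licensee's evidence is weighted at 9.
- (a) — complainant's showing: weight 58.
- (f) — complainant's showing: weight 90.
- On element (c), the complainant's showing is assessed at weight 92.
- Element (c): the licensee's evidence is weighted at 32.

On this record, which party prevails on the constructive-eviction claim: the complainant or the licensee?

complainant

— Issue I —
Stage I.1 (complainant, a more-likely-than-not showing, weight is at least 48): (a) net 58−10=48 ≥ 48 — meets.
  All elements met. The burden passes to the licensee.
Stage I.2 (licensee, a heightened civil standard, weight is at least 80): (b) net 77−1=76 < 80 — fails.
  Stage I.2 not carried; the licensee fails its burden.
So the complainant prevails on this issue.
— Issue II —
Stage II.1 — burden on complainant; standard: a heightened civil standard (weight is at least 68).
    (c): 92 − 32 = 60 < 68 [not met]
    (d): 61 < 68 [not met]
  Stage II.1 not carried; the complainant fails its burden.
The licensee prevails on this issue.
— Issue III —
At Stage III.1 the complainant must meet a substantially-more-likely showing (weight exceeds 80): on (f) the weight is 90 less the opposing 9 gives net 81, > 80, so (f) meets the standard.
  Stage III.1 carried; the burden shifts to the licensee.
At Stage III.2 the licensee must meet a preponderance (weight is at least 52): on (g) the weight is 47 less the opposing 2 gives net 45, which does not reach 52, so (g) does not meet the standard.
  Not every element is met, so the licensee fails to carry Stage III.2.
So the complainant prevails on this issue.
Per-issue: Issue I → complainant; Issue II → licensee; Issue III → complainant. The complainant must prevail on a majority of issues; overall, the complainant prevails.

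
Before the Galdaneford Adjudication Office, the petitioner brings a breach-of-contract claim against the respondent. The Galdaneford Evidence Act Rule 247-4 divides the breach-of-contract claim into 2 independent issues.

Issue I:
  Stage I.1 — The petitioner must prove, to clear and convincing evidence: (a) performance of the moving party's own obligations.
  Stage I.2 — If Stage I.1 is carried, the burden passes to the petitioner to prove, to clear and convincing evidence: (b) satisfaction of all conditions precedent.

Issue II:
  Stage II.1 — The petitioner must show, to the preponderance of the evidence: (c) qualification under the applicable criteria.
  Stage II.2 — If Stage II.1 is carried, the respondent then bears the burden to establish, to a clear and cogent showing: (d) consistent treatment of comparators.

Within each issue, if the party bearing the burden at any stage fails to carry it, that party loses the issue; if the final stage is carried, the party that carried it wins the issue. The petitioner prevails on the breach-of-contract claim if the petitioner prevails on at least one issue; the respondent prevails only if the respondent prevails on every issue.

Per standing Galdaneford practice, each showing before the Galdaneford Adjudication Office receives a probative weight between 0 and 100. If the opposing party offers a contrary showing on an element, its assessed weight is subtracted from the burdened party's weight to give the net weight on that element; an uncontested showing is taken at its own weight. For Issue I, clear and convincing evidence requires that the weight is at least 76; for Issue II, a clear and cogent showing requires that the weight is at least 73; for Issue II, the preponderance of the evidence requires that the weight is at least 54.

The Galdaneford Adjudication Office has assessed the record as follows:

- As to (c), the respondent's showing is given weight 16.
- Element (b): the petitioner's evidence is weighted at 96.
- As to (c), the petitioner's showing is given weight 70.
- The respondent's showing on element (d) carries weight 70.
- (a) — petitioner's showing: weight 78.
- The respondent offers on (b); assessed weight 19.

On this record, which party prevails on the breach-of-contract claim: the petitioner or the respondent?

petitioner

— Issue I —
At Stage I.1 the petitioner must meet clear and convincing evidence (weight is at least 76): on (a) the weight is 78, ≥ 76, so (a) meets the standard.
  Stage I.1 carried; the burden remains with the petitioner.
At Stage I.2 the petitioner must meet clear and convincing evidence (weight is at least 76): on (b) the weight is 96 less the opposing 19 gives net 77, ≥ 76, so (b) meets the standard.
  The petitioner carries the last stage.
With every stage satisfied, the petitioner prevails on this issue.
— Issue II —
Stage II.1 (petitioner, the preponderance of the evidence, weight is at least 54): (c) net 70−16=54 ≥ 54 — meets.
  Stage II.1 is satisfied; the onus moves to the respondent.
Stage II.2 (respondent, a clear and cogent showing, weight is at least 73): (d) 70 < 73 — fails.
  Not every element is met, so the respondent fails to carry Stage II.2.
The analysis ends at Stage II.2; the petitioner prevails on this issue.
Per-issue: Issue I → petitioner; Issue II → petitioner. The petitioner must prevail on at least one issue; overall, the petitioner prevails.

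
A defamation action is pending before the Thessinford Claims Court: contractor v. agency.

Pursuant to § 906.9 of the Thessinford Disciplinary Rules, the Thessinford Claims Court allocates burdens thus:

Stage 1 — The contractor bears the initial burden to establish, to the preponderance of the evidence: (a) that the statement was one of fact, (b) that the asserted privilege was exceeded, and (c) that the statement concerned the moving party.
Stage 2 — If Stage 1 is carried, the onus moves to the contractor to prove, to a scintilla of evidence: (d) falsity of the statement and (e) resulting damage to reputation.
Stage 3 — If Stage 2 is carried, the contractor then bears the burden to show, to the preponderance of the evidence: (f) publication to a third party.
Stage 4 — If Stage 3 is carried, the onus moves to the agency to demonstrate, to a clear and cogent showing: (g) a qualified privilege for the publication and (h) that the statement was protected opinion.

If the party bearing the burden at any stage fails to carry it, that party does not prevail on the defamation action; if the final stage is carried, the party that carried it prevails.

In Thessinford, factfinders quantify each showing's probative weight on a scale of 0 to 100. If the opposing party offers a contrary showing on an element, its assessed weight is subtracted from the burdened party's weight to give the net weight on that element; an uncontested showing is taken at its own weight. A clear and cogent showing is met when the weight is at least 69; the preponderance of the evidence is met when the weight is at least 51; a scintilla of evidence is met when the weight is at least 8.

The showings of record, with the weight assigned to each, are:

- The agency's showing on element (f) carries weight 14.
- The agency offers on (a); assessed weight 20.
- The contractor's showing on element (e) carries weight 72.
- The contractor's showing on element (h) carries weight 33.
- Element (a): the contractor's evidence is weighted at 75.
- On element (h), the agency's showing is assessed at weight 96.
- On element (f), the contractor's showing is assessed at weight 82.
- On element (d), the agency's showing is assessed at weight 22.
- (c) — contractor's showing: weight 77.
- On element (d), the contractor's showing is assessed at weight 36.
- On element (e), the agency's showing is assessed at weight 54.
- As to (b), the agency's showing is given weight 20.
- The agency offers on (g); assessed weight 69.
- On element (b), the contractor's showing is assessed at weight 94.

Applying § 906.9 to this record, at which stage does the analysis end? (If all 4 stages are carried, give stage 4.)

Stage 1 (contractor, the preponderance of the evidence, weight is at least 51): (a) net 75−20=55 ≥ 51 — meets; (b) net 94−20=74 ≥ 51 — meets; (c) 77 ≥ 51 — meets.
  Stage 1 carried; the burden remains with the contractor.
Stage 2 (contractor, a scintilla of evidence, weight is at least 8): (d) net 36−22=14 ≥ 8 — meets; (e) net 72−54=18 ≥ 8 — meets.
  Stage 2 carried; the burden remains with the contractor.
Stage 3 (contractor, the preponderance of the evidence, weight is at least 51): (f) net 82−14=68 ≥ 51 — meets.
  The contractor carries Stage 3; the agency now bears the burden.
Stage 4 (agency, a clear and cogent showing, weight is at least 69): (g) 69 ≥ 69 — meets; (h) net 96−33=63 < 69 — fails.
  Not every element is met, so the agency fails to carry Stage 4.
The analysis ends at Stage 4; the contractor prevails.

stage 4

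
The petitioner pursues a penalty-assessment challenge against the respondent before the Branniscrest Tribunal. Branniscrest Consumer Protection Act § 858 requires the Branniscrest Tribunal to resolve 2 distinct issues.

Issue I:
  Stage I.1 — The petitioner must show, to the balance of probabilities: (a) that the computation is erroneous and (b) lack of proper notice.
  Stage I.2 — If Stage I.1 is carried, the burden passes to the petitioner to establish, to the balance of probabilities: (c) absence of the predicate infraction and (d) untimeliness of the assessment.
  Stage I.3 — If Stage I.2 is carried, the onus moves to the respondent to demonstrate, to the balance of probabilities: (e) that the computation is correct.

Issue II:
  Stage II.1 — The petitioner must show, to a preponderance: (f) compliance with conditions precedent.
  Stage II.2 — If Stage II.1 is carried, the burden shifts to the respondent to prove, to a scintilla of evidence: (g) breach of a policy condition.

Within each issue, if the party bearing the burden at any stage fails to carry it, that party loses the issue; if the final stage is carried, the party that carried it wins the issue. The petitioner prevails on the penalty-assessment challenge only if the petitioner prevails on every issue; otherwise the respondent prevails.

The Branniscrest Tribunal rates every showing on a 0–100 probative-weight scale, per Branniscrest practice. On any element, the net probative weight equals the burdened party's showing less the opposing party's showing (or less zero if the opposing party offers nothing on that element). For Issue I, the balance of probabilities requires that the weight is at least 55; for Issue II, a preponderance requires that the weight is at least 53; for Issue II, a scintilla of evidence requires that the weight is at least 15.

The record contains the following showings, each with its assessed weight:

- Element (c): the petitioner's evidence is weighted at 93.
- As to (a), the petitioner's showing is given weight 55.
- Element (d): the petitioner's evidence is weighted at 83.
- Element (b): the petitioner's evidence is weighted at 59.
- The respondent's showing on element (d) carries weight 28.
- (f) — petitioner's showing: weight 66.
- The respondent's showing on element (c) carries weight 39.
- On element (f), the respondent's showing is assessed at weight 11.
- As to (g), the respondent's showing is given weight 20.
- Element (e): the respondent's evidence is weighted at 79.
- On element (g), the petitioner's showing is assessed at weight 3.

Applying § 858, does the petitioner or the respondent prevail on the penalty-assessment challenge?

— Issue I —
Stage I.1 (petitioner, the balance of probabilities, weight is at least 55): (a) 55 ≥ 55 — meets; (b) 59 ≥ 55 — meets.
  Stage I.1 is satisfied; the petitioner continues to bear the burden.
Stage I.2 (petitioner, the balance of probabilities, weight is at least 55): (c) net 93−39=54 < 55 — fails; (d) net 83−28=55 ≥ 55 — meets.
  The petitioner does not carry Stage I.2.
The analysis ends at Stage I.2; the respondent prevails on this issue.
— Issue II —
Stage II.1 (petitioner, a preponderance, weight is at least 53): (f) net 66−11=55 ≥ 53 — meets.
  All elements met. The burden passes to the respondent.
Stage II.2 (respondent, a scintilla of evidence, weight is at least 15): (g) net 20−3=17 ≥ 15 — meets.
  All elements met at the final stage.
Every stage carried; the respondent prevails on this issue.
Per-issue: Issue I → respondent; Issue II → respondent. The petitioner must prevail on every issue; overall, the respondent prevails.

respondent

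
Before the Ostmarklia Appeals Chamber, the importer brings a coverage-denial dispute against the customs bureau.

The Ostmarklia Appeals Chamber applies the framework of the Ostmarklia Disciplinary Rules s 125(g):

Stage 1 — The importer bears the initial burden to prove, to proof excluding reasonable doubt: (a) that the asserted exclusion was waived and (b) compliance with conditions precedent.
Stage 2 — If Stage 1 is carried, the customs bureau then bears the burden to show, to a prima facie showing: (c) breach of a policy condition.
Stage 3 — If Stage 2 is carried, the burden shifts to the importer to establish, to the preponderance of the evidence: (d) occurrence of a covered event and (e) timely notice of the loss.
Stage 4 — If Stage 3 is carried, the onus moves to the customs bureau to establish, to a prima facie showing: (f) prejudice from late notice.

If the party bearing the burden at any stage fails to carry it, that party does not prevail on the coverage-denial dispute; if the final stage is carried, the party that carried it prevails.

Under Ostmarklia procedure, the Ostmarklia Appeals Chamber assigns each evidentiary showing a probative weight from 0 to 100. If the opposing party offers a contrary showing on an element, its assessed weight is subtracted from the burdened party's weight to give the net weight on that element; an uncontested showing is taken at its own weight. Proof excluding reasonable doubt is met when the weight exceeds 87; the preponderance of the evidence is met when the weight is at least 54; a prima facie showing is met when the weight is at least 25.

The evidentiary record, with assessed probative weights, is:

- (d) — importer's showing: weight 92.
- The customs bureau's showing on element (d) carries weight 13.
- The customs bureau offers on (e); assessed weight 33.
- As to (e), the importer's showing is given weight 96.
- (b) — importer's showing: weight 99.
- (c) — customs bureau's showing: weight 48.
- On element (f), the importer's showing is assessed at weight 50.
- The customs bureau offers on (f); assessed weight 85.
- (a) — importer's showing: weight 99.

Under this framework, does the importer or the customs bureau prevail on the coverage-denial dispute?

customs bureau

Stage 1 — burden on importer; standard: proof excluding reasonable doubt (weight exceeds 87).
    (a): 99 > 87 [met]
    (b): 99 > 87 [met]
  All elements met. The burden passes to the customs bureau.
Stage 2 — burden on customs bureau; standard: a prima facie showing (weight is at least 25).
    (c): 48 ≥ 25 [met]
  The customs bureau carries Stage 2; the importer now bears the burden.
Stage 3 — burden on importer; standard: the preponderance of the evidence (weight is at least 54).
    (d): 92 − 13 = 79 ≥ 54 [met]
    (e): 96 − 33 = 63 ≥ 54 [met]
  All elements met. The burden passes to the customs bureau.
Stage 4 — burden on customs bureau; standard: a prima facie showing (weight is at least 25).
    (f): 85 − 50 = 35 ≥ 25 [met]
  All elements met at the final stage.
All stages carried — the customs bureau prevails.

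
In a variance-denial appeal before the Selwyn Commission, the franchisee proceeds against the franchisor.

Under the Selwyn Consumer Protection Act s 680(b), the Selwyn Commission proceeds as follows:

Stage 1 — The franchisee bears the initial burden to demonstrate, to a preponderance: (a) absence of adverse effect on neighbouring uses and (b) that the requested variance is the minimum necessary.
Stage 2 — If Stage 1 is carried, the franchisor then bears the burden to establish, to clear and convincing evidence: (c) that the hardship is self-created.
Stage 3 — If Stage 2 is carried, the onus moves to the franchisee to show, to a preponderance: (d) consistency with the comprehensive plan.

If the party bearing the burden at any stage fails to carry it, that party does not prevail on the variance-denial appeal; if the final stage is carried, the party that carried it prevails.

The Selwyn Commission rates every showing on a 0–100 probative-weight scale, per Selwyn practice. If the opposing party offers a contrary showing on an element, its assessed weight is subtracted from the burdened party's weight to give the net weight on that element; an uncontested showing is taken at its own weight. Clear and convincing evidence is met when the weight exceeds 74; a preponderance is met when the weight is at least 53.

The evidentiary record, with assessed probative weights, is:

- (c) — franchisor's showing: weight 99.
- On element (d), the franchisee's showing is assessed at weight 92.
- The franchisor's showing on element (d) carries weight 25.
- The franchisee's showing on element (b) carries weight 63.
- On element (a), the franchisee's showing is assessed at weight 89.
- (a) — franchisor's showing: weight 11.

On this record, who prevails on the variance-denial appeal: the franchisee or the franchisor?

franchisee

Stage 1 (franchisee, a preponderance, weight is at least 53): (a) net 89−11=78 ≥ 53 — meets; (b) 63 ≥ 53 — meets.
  All elements met. The burden passes to the franchisor.
Stage 2 (franchisor, clear and convincing evidence, weight exceeds 74): (c) 99 > 74 — meets.
  The franchisor carries Stage 2; the franchisee now bears the burden.
Stage 3 (franchisee, a preponderance, weight is at least 53): (d) net 92−25=67 ≥ 53 — meets.
  Stage 3 carried; the final stage is satisfied.
With every stage satisfied, the franchisee prevails.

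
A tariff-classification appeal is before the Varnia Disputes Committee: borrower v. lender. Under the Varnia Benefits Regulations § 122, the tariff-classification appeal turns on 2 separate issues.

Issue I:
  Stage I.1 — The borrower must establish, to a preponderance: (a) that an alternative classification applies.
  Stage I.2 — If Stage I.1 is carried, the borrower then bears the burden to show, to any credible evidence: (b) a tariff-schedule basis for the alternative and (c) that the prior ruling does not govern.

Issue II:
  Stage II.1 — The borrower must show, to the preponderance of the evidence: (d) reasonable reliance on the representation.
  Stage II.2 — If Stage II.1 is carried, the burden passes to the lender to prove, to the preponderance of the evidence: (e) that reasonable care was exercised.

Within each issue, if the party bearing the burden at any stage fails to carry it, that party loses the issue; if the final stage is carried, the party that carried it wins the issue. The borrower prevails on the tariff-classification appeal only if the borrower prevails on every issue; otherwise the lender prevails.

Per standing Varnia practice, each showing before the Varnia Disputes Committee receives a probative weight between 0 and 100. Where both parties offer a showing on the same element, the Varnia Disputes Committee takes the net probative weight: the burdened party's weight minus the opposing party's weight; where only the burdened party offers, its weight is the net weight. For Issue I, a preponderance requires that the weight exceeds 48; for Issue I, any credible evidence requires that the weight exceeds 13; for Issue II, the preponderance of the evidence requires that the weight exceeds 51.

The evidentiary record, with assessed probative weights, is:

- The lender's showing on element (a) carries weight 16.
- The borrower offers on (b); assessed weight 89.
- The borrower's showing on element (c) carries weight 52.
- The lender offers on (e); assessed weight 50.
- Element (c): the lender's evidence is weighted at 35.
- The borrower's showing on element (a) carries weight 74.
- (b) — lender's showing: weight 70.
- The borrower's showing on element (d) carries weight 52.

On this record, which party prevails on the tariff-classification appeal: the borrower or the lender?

— Issue I —
Stage I.1 — burden on borrower; standard: a preponderance (weight exceeds 48).
    (a): 74 − 16 = 58 > 48 [met]
  Stage I.1 is satisfied; the borrower continues to bear the burden.
Stage I.2 — burden on borrower; standard: any credible evidence (weight exceeds 13).
    (b): 89 − 70 = 19 > 13 [met]
    (c): 52 − 35 = 17 > 13 [met]
  All elements met at the final stage.
With every stage satisfied, the borrower prevails on this issue.
— Issue II —
At Stage II.1 the borrower must meet the preponderance of the evidence (weight exceeds 51): on (d) the weight is 52, > 51, so (d) meets the standard.
  All elements met. The burden passes to the lender.
At Stage II.2 the lender must meet the preponderance of the evidence (weight exceeds 51): on (e) the weight is 50, ≤ 51, so (e) does not meet the standard.
  Not every element is met, so the lender fails to carry Stage II.2.
The analysis ends at Stage II.2; the borrower prevails on this issue.
Per-issue: Issue I → borrower; Issue II → borrower. The borrower must prevail on every issue; overall, the borrower prevails.

borrower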